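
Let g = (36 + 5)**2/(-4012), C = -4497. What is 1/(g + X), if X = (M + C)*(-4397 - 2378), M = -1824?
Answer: 4012/171812995619 ≈ 2.3351e-8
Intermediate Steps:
X = 42824775 (X = (-1824 - 4497)*(-4397 - 2378) = -6321*(-6775) = 42824775)
g = -1681/4012 (g = 41**2*(-1/4012) = 1681*(-1/4012) = -1681/4012 ≈ -0.41899)
1/(g + X) = 1/(-1681/4012 + 42824775) = 1/(171812995619/4012) = 4012/171812995619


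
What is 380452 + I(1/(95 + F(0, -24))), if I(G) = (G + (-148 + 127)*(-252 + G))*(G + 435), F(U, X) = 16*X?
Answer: 224043728804/83521 ≈ 2.6825e+6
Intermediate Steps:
I(G) = (435 + G)*(5292 - 20*G) (I(G) = (G - 21*(-252 + G))*(435 + G) = (G + (5292 - 21*G))*(435 + G) = (5292 - 20*G)*(435 + G) = (435 + G)*(5292 - 20*G))
380452 + I(1/(95 + F(0, -24))) = 380452 + (2302020 - 3408/(95 + 16*(-24)) - 20/(95 + 16*(-24))²) = 380452 + (2302020 - 3408/(95 - 384) - 20/(95 - 384)²) = 380452 + (2302020 - 3408/(-289) - 20*(1/(-289))²) = 380452 + (2302020 - 3408*(-1/289) - 20*(-1/289)²) = 380452 + (2302020 + 3408/289 - 20*1/83521) = 380452 + (2302020 + 3408/289 - 20/83521) = 380452 + 192267997312/83521 = 224043728804/83521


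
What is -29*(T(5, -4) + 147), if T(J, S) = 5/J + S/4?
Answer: -4263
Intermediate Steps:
T(J, S) = 5/J + S/4 (T(J, S) = 5/J + S*(1/4) = 5/J + S/4)
-29*(T(5, -4) + 147) = -29*((5/5 + (1/4)*(-4)) + 147) = -29*((5*(1/5) - 1) + 147) = -29*((1 - 1) + 147) = -29*(0 + 147) = -29*147 = -4263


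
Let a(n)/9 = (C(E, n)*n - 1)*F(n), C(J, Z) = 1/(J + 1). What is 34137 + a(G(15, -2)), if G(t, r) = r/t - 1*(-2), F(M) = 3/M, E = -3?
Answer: 955053/28 ≈ 34109.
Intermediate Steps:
C(J, Z) = 1/(1 + J)
G(t, r) = 2 + r/t (G(t, r) = r/t + 2 = 2 + r/t)
a(n) = 27*(-1 - n/2)/n (a(n) = 9*((n/(1 - 3) - 1)*(3/n)) = 9*((n/(-2) - 1)*(3/n)) = 9*((-n/2 - 1)*(3/n)) = 9*((-1 - n/2)*(3/n)) = 9*(3*(-1 - n/2)/n) = 27*(-1 - n/2)/n)
34137 + a(G(15, -2)) = 34137 + (-27/2 - 27/(2 - 2/15)) = 34137 + (-27/2 - 27/28/15) = 34137 + (-27/2 - 27*15/28) = 34137 + (-27/2 - 405/28) = 34137 - 783/28 = 955053/28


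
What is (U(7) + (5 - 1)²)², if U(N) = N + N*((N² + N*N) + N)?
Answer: 574564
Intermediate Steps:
U(N) = N + N*(N + 2*N²) (U(N) = N + N*((N² + N²) + N) = N + N*(2*N² + N) = N + N*(N + 2*N²))
(U(7) + (5 - 1)²)² = (7*(1 + 7 + 2*7²) + (5 - 1)²)² = (7*(1 + 7 + 2*49) + 4²)² = (7*(1 + 7 + 98) + 16)² = (7*106 + 16)² = (742 + 16)² = 758² = 574564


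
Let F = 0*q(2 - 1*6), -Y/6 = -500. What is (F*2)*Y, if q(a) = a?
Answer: 0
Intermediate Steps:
Y = 3000 (Y = -6*(-500) = 3000)
F = 0 (F = 0*(2 - 1*6) = 0*(2 - 6) = 0*(-4) = 0)
(F*2)*Y = (0*2)*3000 = 0*3000 = 0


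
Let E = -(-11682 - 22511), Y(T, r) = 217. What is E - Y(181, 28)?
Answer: 33976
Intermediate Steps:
E = 34193 (E = -1*(-34193) = 34193)
E - Y(181, 28) = 34193 - 1*217 = 34193 - 217 = 33976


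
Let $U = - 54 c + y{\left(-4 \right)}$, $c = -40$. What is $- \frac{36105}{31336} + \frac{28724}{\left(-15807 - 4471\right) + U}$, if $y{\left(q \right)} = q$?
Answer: $- \frac{777195037}{283935496} \approx -2.7372$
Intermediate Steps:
$U = 2156$ ($U = \left(-54\right) \left(-40\right) - 4 = 2160 - 4 = 2156$)
$- \frac{36105}{31336} + \frac{28724}{\left(-15807 - 4471\right) + U} = - \frac{36105}{31336} + \frac{28724}{\left(-15807 - 4471\right) + 2156} = \left(-36105\right) \frac{1}{31336} + \frac{28724}{-20278 + 2156} = - \frac{36105}{31336} + \frac{28724}{-18122} = - \frac{36105}{31336} + 28724 \left(- \frac{1}{18122}\right) = - \frac{36105}{31336} - \frac{14362}{9061} = - \frac{777195037}{283935496}$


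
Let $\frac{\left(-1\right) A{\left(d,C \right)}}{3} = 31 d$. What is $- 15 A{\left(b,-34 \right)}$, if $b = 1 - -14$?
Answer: $20925$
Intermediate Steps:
$b = 15$ ($b = 1 + 14 = 15$)
$A{\left(d,C \right)} = - 93 d$ ($A{\left(d,C \right)} = - 3 \cdot 31 d = - 93 d$)
$- 15 A{\left(b,-34 \right)} = - 15 \left(\left(-93\right) 15\right) = \left(-15\right) \left(-1395\right) = 20925$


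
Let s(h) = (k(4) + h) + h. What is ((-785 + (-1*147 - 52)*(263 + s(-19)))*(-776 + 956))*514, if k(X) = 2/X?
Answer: -4224416940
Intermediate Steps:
s(h) = 1/2 + 2*h (s(h) = (2/4 + h) + h = (2*(1/4) + h) + h = (1/2 + h) + h = 1/2 + 2*h)
((-785 + (-1*147 - 52)*(263 + s(-19)))*(-776 + 956))*514 = ((-785 + (-1*147 - 52)*(263 + (1/2 + 2*(-19))))*(-776 + 956))*514 = ((-785 + (-147 - 52)*(263 + (1/2 - 38)))*180)*514 = ((-785 - 199*(263 - 75/2))*180)*514 = ((-785 - 199*451/2)*180)*514 = ((-785 - 89749/2)*180)*514 = -91319/2*180*514 = -8218710*514 = -4224416940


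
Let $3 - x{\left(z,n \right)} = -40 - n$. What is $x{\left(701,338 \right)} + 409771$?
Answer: $410152$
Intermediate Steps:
$x{\left(z,n \right)} = 43 + n$ ($x{\left(z,n \right)} = 3 - \left(-40 - n\right) = 3 + \left(40 + n\right) = 43 + n$)
$x{\left(701,338 \right)} + 409771 = \left(43 + 338\right) + 409771 = 381 + 409771 = 410152$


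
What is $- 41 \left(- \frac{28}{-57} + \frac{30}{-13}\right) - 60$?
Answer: $\frac{10726}{741} \approx 14.475$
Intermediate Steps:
$- 41 \left(- \frac{28}{-57} + \frac{30}{-13}\right) - 60 = - 41 \left(\left(-28\right) \left(- \frac{1}{57}\right) + 30 \left(- \frac{1}{13}\right)\right) - 60 = - 41 \left(\frac{28}{57} - \frac{30}{13}\right) - 60 = \left(-41\right) \left(- \frac{1346}{741}\right) - 60 = \frac{55186}{741} - 60 = \frac{10726}{741}$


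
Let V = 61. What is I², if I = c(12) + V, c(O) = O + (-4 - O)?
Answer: 3249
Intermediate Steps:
c(O) = -4
I = 57 (I = -4 + 61 = 57)
I² = 57² = 3249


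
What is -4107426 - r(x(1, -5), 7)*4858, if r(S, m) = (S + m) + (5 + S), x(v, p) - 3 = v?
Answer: -4204586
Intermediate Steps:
x(v, p) = 3 + v
r(S, m) = 5 + m + 2*S
-4107426 - r(x(1, -5), 7)*4858 = -4107426 - (5 + 7 + 2*(3 + 1))*4858 = -4107426 - (5 + 7 + 2*4)*4858 = -4107426 - (5 + 7 + 8)*4858 = -4107426 - 20*4858 = -4107426 - 1*97160 = -4107426 - 97160 = -4204586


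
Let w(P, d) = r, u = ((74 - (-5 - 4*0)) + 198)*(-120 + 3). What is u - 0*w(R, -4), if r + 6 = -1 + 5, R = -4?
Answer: -32409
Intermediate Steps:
u = -32409 (u = ((74 - (-5 + 0)) + 198)*(-117) = ((74 - 1*(-5)) + 198)*(-117) = ((74 + 5) + 198)*(-117) = (79 + 198)*(-117) = 277*(-117) = -32409)
r = -2 (r = -6 + (-1 + 5) = -6 + 4 = -2)
w(P, d) = -2
u - 0*w(R, -4) = -32409 - 0*(-2) = -32409 - 1*0 = -32409 + 0 = -32409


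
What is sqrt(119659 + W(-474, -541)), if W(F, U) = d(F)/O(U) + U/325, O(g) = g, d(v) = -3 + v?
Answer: sqrt(147966626031627)/35165 ≈ 345.92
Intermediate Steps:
W(F, U) = U/325 + (-3 + F)/U (W(F, U) = (-3 + F)/U + U/325 = U/325 + (-3 + F)/U)
sqrt(119659 + W(-474, -541)) = sqrt(119659 + (-3 - 474 + (1/325)*(-541)**2)/(-541)) = sqrt(119659 - (-3 - 474 + (1/325)*292681)/541) = sqrt(119659 - (-3 - 474 + 292681/325)/541) = sqrt(119659 - 1/541*137656/325) = sqrt(119659 - 137656/175825) = sqrt(21038906019/175825) = sqrt(147966626031627)/35165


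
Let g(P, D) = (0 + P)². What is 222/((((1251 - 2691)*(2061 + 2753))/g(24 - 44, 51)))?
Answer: -185/14442 ≈ -0.012810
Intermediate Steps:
g(P, D) = P²
222/((((1251 - 2691)*(2061 + 2753))/g(24 - 44, 51))) = 222/((((1251 - 2691)*(2061 + 2753))/((24 - 44)²))) = 222/(((-1440*4814)/((-20)²))) = 222/((-6932160/400)) = 222/((-6932160*1/400)) = 222/(-86652/5) = 222*(-5/86652) = -185/14442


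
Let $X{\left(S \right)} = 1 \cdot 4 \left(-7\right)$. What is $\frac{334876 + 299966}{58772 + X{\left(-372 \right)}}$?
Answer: $\frac{317421}{29372} \approx 10.807$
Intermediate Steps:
$X{\left(S \right)} = -28$ ($X{\left(S \right)} = 4 \left(-7\right) = -28$)
$\frac{334876 + 299966}{58772 + X{\left(-372 \right)}} = \frac{334876 + 299966}{58772 - 28} = \frac{634842}{58744} = 634842 \cdot \frac{1}{58744} = \frac{317421}{29372}$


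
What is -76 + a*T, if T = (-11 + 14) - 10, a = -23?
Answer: 85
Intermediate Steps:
T = -7 (T = 3 - 10 = -7)
-76 + a*T = -76 - 23*(-7) = -76 + 161 = 85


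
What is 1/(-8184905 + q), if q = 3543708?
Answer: -1/4641197 ≈ -2.1546e-7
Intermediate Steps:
1/(-8184905 + q) = 1/(-8184905 + 3543708) = 1/(-4641197) = -1/4641197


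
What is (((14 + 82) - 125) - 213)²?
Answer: 58564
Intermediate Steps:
(((14 + 82) - 125) - 213)² = ((96 - 125) - 213)² = (-29 - 213)² = (-242)² = 58564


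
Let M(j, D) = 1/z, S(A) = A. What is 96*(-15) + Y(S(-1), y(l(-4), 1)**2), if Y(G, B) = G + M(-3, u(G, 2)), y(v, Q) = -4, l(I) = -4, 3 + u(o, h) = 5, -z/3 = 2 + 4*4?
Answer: -77815/54 ≈ -1441.0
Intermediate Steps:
z = -54 (z = -3*(2 + 4*4) = -3*(2 + 16) = -3*18 = -54)
u(o, h) = 2 (u(o, h) = -3 + 5 = 2)
M(j, D) = -1/54 (M(j, D) = 1/(-54) = -1/54)
Y(G, B) = -1/54 + G (Y(G, B) = G - 1/54 = -1/54 + G)
96*(-15) + Y(S(-1), y(l(-4), 1)**2) = 96*(-15) + (-1/54 - 1) = -1440 - 55/54 = -77815/54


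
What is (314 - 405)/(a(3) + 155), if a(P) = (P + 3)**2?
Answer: -91/191 ≈ -0.47644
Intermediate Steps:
a(P) = (3 + P)**2
(314 - 405)/(a(3) + 155) = (314 - 405)/((3 + 3)**2 + 155) = -91/(6**2 + 155) = -91/(36 + 155) = -91/191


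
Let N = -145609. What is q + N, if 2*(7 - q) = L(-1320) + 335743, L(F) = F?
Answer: -625627/2 ≈ -3.1281e+5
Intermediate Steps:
q = -334409/2 (q = 7 - (-1320 + 335743)/2 = 7 - ½*334423 = 7 - 334423/2 = -334409/2 ≈ -1.6720e+5)
q + N = -334409/2 - 145609 = -625627/2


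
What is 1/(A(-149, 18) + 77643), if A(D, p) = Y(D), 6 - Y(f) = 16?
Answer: 1/77633 ≈ 1.2881e-5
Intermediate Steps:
Y(f) = -10 (Y(f) = 6 - 1*16 = 6 - 16 = -10)
A(D, p) = -10
1/(A(-149, 18) + 77643) = 1/(-10 + 77643) = 1/77633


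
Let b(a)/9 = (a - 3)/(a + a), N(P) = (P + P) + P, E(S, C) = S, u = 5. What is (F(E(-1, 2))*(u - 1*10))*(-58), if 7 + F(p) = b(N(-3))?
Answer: -290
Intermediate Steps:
N(P) = 3*P (N(P) = 2*P + P = 3*P)
b(a) = 9*(-3 + a)/(2*a) (b(a) = 9*((a - 3)/(a + a)) = 9*((-3 + a)/((2*a))) = 9*((-3 + a)*(1/(2*a))) = 9*((-3 + a)/(2*a)) = 9*(-3 + a)/(2*a))
F(p) = -1 (F(p) = -7 + 9*(-3 + 3*(-3))/(2*((3*(-3)))) = -7 + (9/2)*(-3 - 9)/(-9) = -7 + (9/2)*(-⅑)*(-12) = -7 + 6 = -1)
(F(E(-1, 2))*(u - 1*10))*(-58) = -(5 - 1*10)*(-58) = -(5 - 10)*(-58) = -1*(-5)*(-58) = 5*(-58) = -290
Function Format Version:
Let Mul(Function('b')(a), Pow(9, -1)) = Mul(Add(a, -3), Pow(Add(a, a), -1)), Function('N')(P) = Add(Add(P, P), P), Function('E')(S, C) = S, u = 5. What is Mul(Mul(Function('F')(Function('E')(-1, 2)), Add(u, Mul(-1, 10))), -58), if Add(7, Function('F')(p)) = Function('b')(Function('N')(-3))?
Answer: -290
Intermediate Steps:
Function('N')(P) = Mul(3, P) (Function('N')(P) = Add(Mul(2, P), P) = Mul(3, P))
Function('b')(a) = Mul(Rational(9, 2), Pow(a, -1), Add(-3, a)) (Function('b')(a) = Mul(9, Mul(Add(a, -3), Pow(Add(a, a), -1))) = Mul(9, Mul(Add(-3, a), Pow(Mul(2, a), -1))) = Mul(9, Mul(Add(-3, a), Mul(Rational(1, 2), Pow(a, -1)))) = Mul(9, Mul(Rational(1, 2), Pow(a, -1), Add(-3, a))) = Mul(Rational(9, 2), Pow(a, -1), Add(-3, a)))
Function('F')(p) = -1 (Function('F')(p) = Add(-7, Mul(Rational(9, 2), Pow(Mul(3, -3), -1), Add(-3, Mul(3, -3)))) = Add(-7, Mul(Rational(9, 2), Pow(-9, -1), Add(-3, -9))) = Add(-7, Mul(Rational(9, 2), Rational(-1, 9), -12)) = Add(-7, 6) = -1)
Mul(Mul(Function('F')(Function('E')(-1, 2)), Add(u, Mul(-1, 10))), -58) = Mul(Mul(-1, Add(5, Mul(-1, 10))), -58) = Mul(Mul(-1, Add(5, -10)), -58) = Mul(Mul(-1, -5), -58) = Mul(5, -58) = -290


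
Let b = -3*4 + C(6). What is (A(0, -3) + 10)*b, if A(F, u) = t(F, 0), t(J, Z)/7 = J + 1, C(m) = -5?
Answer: -289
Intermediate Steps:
b = -17 (b = -3*4 - 5 = -12 - 5 = -17)
t(J, Z) = 7 + 7*J (t(J, Z) = 7*(J + 1) = 7*(1 + J) = 7 + 7*J)
A(F, u) = 7 + 7*F
(A(0, -3) + 10)*b = ((7 + 7*0) + 10)*(-17) = ((7 + 0) + 10)*(-17) = (7 + 10)*(-17) = 17*(-17) = -289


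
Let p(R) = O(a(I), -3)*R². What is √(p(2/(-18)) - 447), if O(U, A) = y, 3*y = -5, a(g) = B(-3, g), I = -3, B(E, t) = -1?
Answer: I*√325878/27 ≈ 21.143*I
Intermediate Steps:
a(g) = -1
y = -5/3 (y = (⅓)*(-5) = -5/3 ≈ -1.6667)
O(U, A) = -5/3
p(R) = -5*R²/3
√(p(2/(-18)) - 447) = √(-5*(2/(-18))²/3 - 447) = √(-5*(2*(-1/18))²/3 - 447) = √(-5*(-⅑)²/3 - 447) = √(-5/3*1/81 - 447) = √(-5/243 - 447) = √(-108626/243) = I*√325878/27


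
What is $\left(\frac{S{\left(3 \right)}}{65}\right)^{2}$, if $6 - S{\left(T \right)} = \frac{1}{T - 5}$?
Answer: $\frac{1}{100} \approx 0.01$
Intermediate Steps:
$S{\left(T \right)} = 6 - \frac{1}{-5 + T}$ ($S{\left(T \right)} = 6 - \frac{1}{T - 5} = 6 - \frac{1}{-5 + T}$)
$\left(\frac{S{\left(3 \right)}}{65}\right)^{2} = \left(\frac{\frac{1}{-5 + 3} \left(-31 + 6 \cdot 3\right)}{65}\right)^{2} = \left(\frac{-31 + 18}{-2} \cdot \frac{1}{65}\right)^{2} = \left(\left(- \frac{1}{2}\right) \left(-13\right) \frac{1}{65}\right)^{2} = \left(\frac{13}{2} \cdot \frac{1}{65}\right)^{2} = \left(\frac{1}{10}\right)^{2} = \frac{1}{100}$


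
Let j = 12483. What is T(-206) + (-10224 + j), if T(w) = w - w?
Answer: 2259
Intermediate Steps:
T(w) = 0
T(-206) + (-10224 + j) = 0 + (-10224 + 12483) = 0 + 2259 = 2259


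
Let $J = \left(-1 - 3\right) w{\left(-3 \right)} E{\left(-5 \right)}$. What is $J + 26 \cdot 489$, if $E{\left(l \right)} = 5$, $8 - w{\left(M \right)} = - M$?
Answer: $12614$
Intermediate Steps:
$w{\left(M \right)} = 8 + M$ ($w{\left(M \right)} = 8 - - M = 8 + M$)
$J = -100$ ($J = \left(-1 - 3\right) \left(8 - 3\right) 5 = \left(-1 - 3\right) 5 \cdot 5 = \left(-4\right) 5 \cdot 5 = \left(-20\right) 5 = -100$)
$J + 26 \cdot 489 = -100 + 26 \cdot 489 = -100 + 12714 = 12614$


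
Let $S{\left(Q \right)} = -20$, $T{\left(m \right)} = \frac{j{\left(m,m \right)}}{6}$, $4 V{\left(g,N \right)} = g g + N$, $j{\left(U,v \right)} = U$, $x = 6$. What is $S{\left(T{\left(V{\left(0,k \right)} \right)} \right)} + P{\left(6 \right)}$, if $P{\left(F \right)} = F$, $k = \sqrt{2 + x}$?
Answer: $-14$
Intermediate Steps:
$k = 2 \sqrt{2}$ ($k = \sqrt{2 + 6} = \sqrt{8} = 2 \sqrt{2} \approx 2.8284$)
$V{\left(g,N \right)} = \frac{N}{4} + \frac{g^{2}}{4}$ ($V{\left(g,N \right)} = \frac{g g + N}{4} = \frac{g^{2} + N}{4} = \frac{N + g^{2}}{4} = \frac{N}{4} + \frac{g^{2}}{4}$)
$T{\left(m \right)} = \frac{m}{6}$
$S{\left(T{\left(V{\left(0,k \right)} \right)} \right)} + P{\left(6 \right)} = -20 + 6 = -14$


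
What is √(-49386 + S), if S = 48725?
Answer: I*√661 ≈ 25.71*I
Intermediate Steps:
√(-49386 + S) = √(-49386 + 48725) = √(-661) = I*√661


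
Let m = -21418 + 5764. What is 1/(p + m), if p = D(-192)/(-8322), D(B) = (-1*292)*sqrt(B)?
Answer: -8476641/132693338342 - 76*I*sqrt(3)/66346669171 ≈ -6.3881e-5 - 1.9841e-9*I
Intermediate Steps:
m = -15654
D(B) = -292*sqrt(B)
p = 16*I*sqrt(3)/57 (p = -2336*I*sqrt(3)/(-8322) = -2336*I*sqrt(3)*(-1/8322) = 16*I*sqrt(3)/57 ≈ 0.48619*I)
1/(p + m) = 1/(16*I*sqrt(3)/57 - 15654) = 1/(-15654 + 16*I*sqrt(3)/57)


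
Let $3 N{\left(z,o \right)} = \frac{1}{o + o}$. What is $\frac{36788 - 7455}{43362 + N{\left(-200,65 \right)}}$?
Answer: $\frac{11439870}{16911181} \approx 0.67647$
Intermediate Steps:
$N{\left(z,o \right)} = \frac{1}{6 o}$ ($N{\left(z,o \right)} = \frac{1}{3 \left(o + o\right)} = \frac{1}{3 \cdot 2 o} = \frac{\frac{1}{2} \frac{1}{o}}{3} = \frac{1}{6 o}$)
$\frac{36788 - 7455}{43362 + N{\left(-200,65 \right)}} = \frac{36788 - 7455}{43362 + \frac{1}{6 \cdot 65}} = \frac{29333}{43362 + \frac{1}{6} \cdot \frac{1}{65}} = \frac{29333}{43362 + \frac{1}{390}} = \frac{29333}{\frac{16911181}{390}} = 29333 \cdot \frac{390}{16911181} = \frac{11439870}{16911181}$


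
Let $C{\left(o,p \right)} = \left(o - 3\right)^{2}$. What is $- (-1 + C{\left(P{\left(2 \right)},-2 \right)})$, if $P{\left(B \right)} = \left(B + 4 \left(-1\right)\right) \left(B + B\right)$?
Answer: $-120$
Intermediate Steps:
$P{\left(B \right)} = 2 B \left(-4 + B\right)$ ($P{\left(B \right)} = \left(B - 4\right) 2 B = \left(-4 + B\right) 2 B = 2 B \left(-4 + B\right)$)
$C{\left(o,p \right)} = \left(-3 + o\right)^{2}$
$- (-1 + C{\left(P{\left(2 \right)},-2 \right)}) = - (-1 + \left(-3 + 2 \cdot 2 \left(-4 + 2\right)\right)^{2}) = - (-1 + \left(-3 + 2 \cdot 2 \left(-2\right)\right)^{2}) = - (-1 + \left(-3 - 8\right)^{2}) = - (-1 + \left(-11\right)^{2}) = - (-1 + 121) = \left(-1\right) 120 = -120$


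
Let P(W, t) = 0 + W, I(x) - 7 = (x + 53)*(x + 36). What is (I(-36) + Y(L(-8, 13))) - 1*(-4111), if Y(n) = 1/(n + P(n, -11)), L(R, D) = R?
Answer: 65887/16 ≈ 4117.9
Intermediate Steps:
I(x) = 7 + (36 + x)*(53 + x) (I(x) = 7 + (x + 53)*(x + 36) = 7 + (53 + x)*(36 + x) = 7 + (36 + x)*(53 + x))
P(W, t) = W
Y(n) = 1/(2*n) (Y(n) = 1/(n + n) = 1/(2*n))
(I(-36) + Y(L(-8, 13))) - 1*(-4111) = ((1915 + (-36)² + 89*(-36)) + (½)/(-8)) - 1*(-4111) = ((1915 + 1296 - 3204) + (½)*(-⅛)) + 4111 = (7 - 1/16) + 4111 = 111/16 + 4111 = 65887/16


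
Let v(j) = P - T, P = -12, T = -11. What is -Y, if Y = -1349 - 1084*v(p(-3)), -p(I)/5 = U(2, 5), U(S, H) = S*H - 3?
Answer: 265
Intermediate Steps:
U(S, H) = -3 + H*S (U(S, H) = H*S - 3 = -3 + H*S)
p(I) = -35 (p(I) = -5*(-3 + 5*2) = -5*(-3 + 10) = -5*7 = -35)
v(j) = -1 (v(j) = -12 - 1*(-11) = -12 + 11 = -1)
Y = -265 (Y = -1349 - 1084*(-1) = -1349 + 1084 = -265)
-Y = -1*(-265) = 265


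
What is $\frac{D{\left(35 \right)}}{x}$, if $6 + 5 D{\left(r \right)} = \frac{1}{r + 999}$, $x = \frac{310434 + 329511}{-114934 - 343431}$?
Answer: $\frac{568647619}{661703130} \approx 0.85937$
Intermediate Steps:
$x = - \frac{127989}{91673}$ ($x = \frac{639945}{-458365} = 639945 \left(- \frac{1}{458365}\right) = - \frac{127989}{91673} \approx -1.3961$)
$D{\left(r \right)} = - \frac{6}{5} + \frac{1}{5 \left(999 + r\right)}$ ($D{\left(r \right)} = - \frac{6}{5} + \frac{1}{5 \left(r + 999\right)} = - \frac{6}{5} + \frac{1}{5 \left(999 + r\right)}$)
$\frac{D{\left(35 \right)}}{x} = \frac{\frac{1}{5} \frac{1}{999 + 35} \left(-5993 - 210\right)}{- \frac{127989}{91673}} = \frac{-5993 - 210}{5 \cdot 1034} \left(- \frac{91673}{127989}\right) = \frac{1}{5} \cdot \frac{1}{1034} \left(-6203\right) \left(- \frac{91673}{127989}\right) = \left(- \frac{6203}{5170}\right) \left(- \frac{91673}{127989}\right) = \frac{568647619}{661703130}$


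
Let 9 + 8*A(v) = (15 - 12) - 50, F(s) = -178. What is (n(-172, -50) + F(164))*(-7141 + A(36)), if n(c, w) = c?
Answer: 2501800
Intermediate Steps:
A(v) = -7 (A(v) = -9/8 + ((15 - 12) - 50)/8 = -9/8 + (3 - 50)/8 = -9/8 + (⅛)*(-47) = -9/8 - 47/8 = -7)
(n(-172, -50) + F(164))*(-7141 + A(36)) = (-172 - 178)*(-7141 - 7) = -350*(-7148) = 2501800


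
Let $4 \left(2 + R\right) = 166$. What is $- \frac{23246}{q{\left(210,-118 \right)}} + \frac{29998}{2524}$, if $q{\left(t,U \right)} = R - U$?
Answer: $- \frac{53948219}{397530} \approx -135.71$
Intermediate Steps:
$R = \frac{79}{2}$ ($R = -2 + \frac{1}{4} \cdot 166 = -2 + \frac{83}{2} = \frac{79}{2} \approx 39.5$)
$q{\left(t,U \right)} = \frac{79}{2} - U$
$- \frac{23246}{q{\left(210,-118 \right)}} + \frac{29998}{2524} = - \frac{23246}{\frac{79}{2} - -118} + \frac{29998}{2524} = - \frac{23246}{\frac{79}{2} + 118} + 29998 \cdot \frac{1}{2524} = - \frac{23246}{\frac{315}{2}} + \frac{14999}{1262} = \left(-23246\right) \frac{2}{315} + \frac{14999}{1262} = - \frac{46492}{315} + \frac{14999}{1262} = - \frac{53948219}{397530}$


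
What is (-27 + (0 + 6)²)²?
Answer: 81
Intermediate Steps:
(-27 + (0 + 6)²)² = (-27 + 6²)² = (-27 + 36)² = 9² = 81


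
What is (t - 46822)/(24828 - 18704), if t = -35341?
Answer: -82163/6124 ≈ -13.417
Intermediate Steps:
(t - 46822)/(24828 - 18704) = (-35341 - 46822)/(24828 - 18704) = -82163/6124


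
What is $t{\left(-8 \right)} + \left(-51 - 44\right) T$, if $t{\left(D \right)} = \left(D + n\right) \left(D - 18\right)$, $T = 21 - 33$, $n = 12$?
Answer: $1036$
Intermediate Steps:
$T = -12$
$t{\left(D \right)} = \left(-18 + D\right) \left(12 + D\right)$ ($t{\left(D \right)} = \left(D + 12\right) \left(D - 18\right) = \left(12 + D\right) \left(D - 18\right) = \left(12 + D\right) \left(-18 + D\right) = \left(-18 + D\right) \left(12 + D\right)$)
$t{\left(-8 \right)} + \left(-51 - 44\right) T = \left(-216 + \left(-8\right)^{2} - -48\right) + \left(-51 - 44\right) \left(-12\right) = \left(-216 + 64 + 48\right) + \left(-51 - 44\right) \left(-12\right) = -104 - -1140 = -104 + 1140 = 1036$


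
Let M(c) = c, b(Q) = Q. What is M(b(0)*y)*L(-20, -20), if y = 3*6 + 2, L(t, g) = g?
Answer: 0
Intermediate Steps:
y = 20 (y = 18 + 2 = 20)
M(b(0)*y)*L(-20, -20) = (0*20)*(-20) = 0*(-20) = 0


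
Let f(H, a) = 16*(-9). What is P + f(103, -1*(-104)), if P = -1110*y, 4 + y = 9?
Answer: -5694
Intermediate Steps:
y = 5 (y = -4 + 9 = 5)
f(H, a) = -144
P = -5550 (P = -1110*5 = -5550)
P + f(103, -1*(-104)) = -5550 - 144 = -5694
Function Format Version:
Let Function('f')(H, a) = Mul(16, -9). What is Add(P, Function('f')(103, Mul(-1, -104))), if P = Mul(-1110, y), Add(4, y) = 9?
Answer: -5694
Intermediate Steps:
y = 5 (y = Add(-4, 9) = 5)
Function('f')(H, a) = -144
P = -5550 (P = Mul(-1110, 5) = -5550)
Add(P, Function('f')(103, Mul(-1, -104))) = Add(-5550, -144) = -5694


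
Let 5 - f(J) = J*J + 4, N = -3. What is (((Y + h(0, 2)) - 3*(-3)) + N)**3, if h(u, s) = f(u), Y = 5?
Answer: 1728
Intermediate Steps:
f(J) = 1 - J**2 (f(J) = 5 - (J*J + 4) = 5 - (J**2 + 4) = 5 - (4 + J**2) = 5 + (-4 - J**2) = 1 - J**2)
h(u, s) = 1 - u**2
(((Y + h(0, 2)) - 3*(-3)) + N)**3 = (((5 + (1 - 1*0**2)) - 3*(-3)) - 3)**3 = (((5 + (1 - 1*0)) + 9) - 3)**3 = (((5 + (1 + 0)) + 9) - 3)**3 = (((5 + 1) + 9) - 3)**3 = ((6 + 9) - 3)**3 = (15 - 3)**3 = 12**3 = 1728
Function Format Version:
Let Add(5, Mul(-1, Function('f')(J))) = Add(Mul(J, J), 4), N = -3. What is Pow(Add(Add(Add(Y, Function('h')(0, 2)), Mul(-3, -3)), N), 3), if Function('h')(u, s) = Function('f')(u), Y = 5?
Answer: 1728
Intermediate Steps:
Function('f')(J) = Add(1, Mul(-1, Pow(J, 2))) (Function('f')(J) = Add(5, Mul(-1, Add(Mul(J, J), 4))) = Add(5, Mul(-1, Add(Pow(J, 2), 4))) = Add(5, Mul(-1, Add(4, Pow(J, 2)))) = Add(5, Add(-4, Mul(-1, Pow(J, 2)))) = Add(1, Mul(-1, Pow(J, 2))))
Function('h')(u, s) = Add(1, Mul(-1, Pow(u, 2)))
Pow(Add(Add(Add(Y, Function('h')(0, 2)), Mul(-3, -3)), N), 3) = Pow(Add(Add(Add(5, Add(1, Mul(-1, Pow(0, 2)))), Mul(-3, -3)), -3), 3) = Pow(Add(Add(Add(5, Add(1, Mul(-1, 0))), 9), -3), 3) = Pow(Add(Add(Add(5, Add(1, 0)), 9), -3), 3) = Pow(Add(Add(Add(5, 1), 9), -3), 3) = Pow(Add(Add(6, 9), -3), 3) = Pow(Add(15, -3), 3) = Pow(12, 3) = 1728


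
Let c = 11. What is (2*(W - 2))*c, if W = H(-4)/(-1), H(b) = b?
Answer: 44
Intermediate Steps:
W = 4 (W = -4/(-1) = -4*(-1) = 4)
(2*(W - 2))*c = (2*(4 - 2))*11 = (2*2)*11 = 4*11 = 44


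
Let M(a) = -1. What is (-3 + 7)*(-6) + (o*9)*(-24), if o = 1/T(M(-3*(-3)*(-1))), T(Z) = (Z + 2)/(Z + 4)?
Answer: -672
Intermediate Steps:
T(Z) = (2 + Z)/(4 + Z)
o = 3 (o = 1/((2 - 1)/(4 - 1)) = 1/(1/3) = 1/((⅓)*1) = 1/(⅓) = 3)
(-3 + 7)*(-6) + (o*9)*(-24) = (-3 + 7)*(-6) + (3*9)*(-24) = 4*(-6) + 27*(-24) = -24 - 648 = -672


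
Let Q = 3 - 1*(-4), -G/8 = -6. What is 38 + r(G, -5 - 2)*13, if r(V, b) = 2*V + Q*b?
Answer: 649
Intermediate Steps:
G = 48 (G = -8*(-6) = 48)
Q = 7 (Q = 3 + 4 = 7)
r(V, b) = 2*V + 7*b
38 + r(G, -5 - 2)*13 = 38 + (2*48 + 7*(-5 - 2))*13 = 38 + (96 + 7*(-7))*13 = 38 + (96 - 49)*13 = 38 + 47*13 = 38 + 611 = 649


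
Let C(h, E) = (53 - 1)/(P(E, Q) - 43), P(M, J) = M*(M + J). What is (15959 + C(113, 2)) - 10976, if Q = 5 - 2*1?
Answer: 164387/33 ≈ 4981.4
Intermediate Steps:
Q = 3 (Q = 5 - 2 = 3)
P(M, J) = M*(J + M)
C(h, E) = 52/(-43 + E*(3 + E)) (C(h, E) = (53 - 1)/(E*(3 + E) - 43) = 52/(-43 + E*(3 + E)))
(15959 + C(113, 2)) - 10976 = (15959 + 52/(-43 + 2*(3 + 2))) - 10976 = (15959 + 52/(-43 + 2*5)) - 10976 = (15959 + 52/(-43 + 10)) - 10976 = (15959 + 52/(-33)) - 10976 = (15959 + 52*(-1/33)) - 10976 = (15959 - 52/33) - 10976 = 526595/33 - 10976 = 164387/33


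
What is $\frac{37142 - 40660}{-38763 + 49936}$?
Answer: $- \frac{3518}{11173} \approx -0.31487$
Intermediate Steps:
$\frac{37142 - 40660}{-38763 + 49936} = - \frac{3518}{11173}$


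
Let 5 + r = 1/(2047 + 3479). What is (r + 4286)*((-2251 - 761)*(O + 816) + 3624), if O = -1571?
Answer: 2993485044166/307 ≈ 9.7508e+9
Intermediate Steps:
r = -27629/5526 (r = -5 + 1/(2047 + 3479) = -5 + 1/5526 = -27629/5526 ≈ -4.9998)
(r + 4286)*((-2251 - 761)*(O + 816) + 3624) = (-27629/5526 + 4286)*((-2251 - 761)*(-1571 + 816) + 3624) = 23656807*(-3012*(-755) + 3624)/5526 = 23656807*(2274060 + 3624)/5526 = (23656807/5526)*2277684 = 2993485044166/307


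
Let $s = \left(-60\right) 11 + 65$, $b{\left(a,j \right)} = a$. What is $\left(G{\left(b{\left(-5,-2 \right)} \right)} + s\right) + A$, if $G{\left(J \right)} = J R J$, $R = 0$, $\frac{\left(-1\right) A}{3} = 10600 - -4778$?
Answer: $-46729$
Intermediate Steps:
$A = -46134$ ($A = - 3 \left(10600 - -4778\right) = - 3 \left(10600 + 4778\right) = \left(-3\right) 15378 = -46134$)
$G{\left(J \right)} = 0$ ($G{\left(J \right)} = J 0 J = 0 J = 0$)
$s = -595$ ($s = -660 + 65 = -595$)
$\left(G{\left(b{\left(-5,-2 \right)} \right)} + s\right) + A = \left(0 - 595\right) - 46134 = -595 - 46134 = -46729$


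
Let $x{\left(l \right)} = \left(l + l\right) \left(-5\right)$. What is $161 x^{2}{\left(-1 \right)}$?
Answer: $16100$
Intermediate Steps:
$x{\left(l \right)} = - 10 l$ ($x{\left(l \right)} = 2 l \left(-5\right) = - 10 l$)
$161 x^{2}{\left(-1 \right)} = 161 \left(\left(-10\right) \left(-1\right)\right)^{2} = 161 \cdot 10^{2} = 161 \cdot 100 = 16100$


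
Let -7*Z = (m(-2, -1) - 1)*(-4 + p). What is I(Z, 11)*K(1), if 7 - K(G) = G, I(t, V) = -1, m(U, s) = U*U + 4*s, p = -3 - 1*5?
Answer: -6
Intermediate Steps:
p = -8 (p = -3 - 5 = -8)
m(U, s) = U² + 4*s
Z = -12/7 (Z = -(((-2)² + 4*(-1)) - 1)*(-4 - 8)/7 = -((4 - 4) - 1)*(-12)/7 = -(0 - 1)*(-12)/7 = -(-1)*(-12)/7 = -⅐*12 = -12/7 ≈ -1.7143)
K(G) = 7 - G
I(Z, 11)*K(1) = -(7 - 1*1) = -(7 - 1) = -1*6 = -6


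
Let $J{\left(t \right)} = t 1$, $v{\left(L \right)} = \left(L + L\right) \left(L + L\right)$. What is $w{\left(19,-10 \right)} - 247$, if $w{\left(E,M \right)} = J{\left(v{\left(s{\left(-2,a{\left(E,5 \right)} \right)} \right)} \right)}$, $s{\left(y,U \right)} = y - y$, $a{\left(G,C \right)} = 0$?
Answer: $-247$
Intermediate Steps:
$s{\left(y,U \right)} = 0$
$v{\left(L \right)} = 4 L^{2}$ ($v{\left(L \right)} = 2 L 2 L = 4 L^{2}$)
$J{\left(t \right)} = t$
$w{\left(E,M \right)} = 0$ ($w{\left(E,M \right)} = 4 \cdot 0^{2} = 4 \cdot 0 = 0$)
$w{\left(19,-10 \right)} - 247 = 0 - 247 = -247$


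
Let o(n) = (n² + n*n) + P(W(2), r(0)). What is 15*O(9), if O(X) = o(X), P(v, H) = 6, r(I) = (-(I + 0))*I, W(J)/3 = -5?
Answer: 2520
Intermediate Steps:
W(J) = -15 (W(J) = 3*(-5) = -15)
r(I) = -I² (r(I) = (-I)*I = -I²)
o(n) = 6 + 2*n² (o(n) = (n² + n*n) + 6 = (n² + n²) + 6 = 2*n² + 6 = 6 + 2*n²)
O(X) = 6 + 2*X²
15*O(9) = 15*(6 + 2*9²) = 15*(6 + 2*81) = 15*(6 + 162) = 15*168 = 2520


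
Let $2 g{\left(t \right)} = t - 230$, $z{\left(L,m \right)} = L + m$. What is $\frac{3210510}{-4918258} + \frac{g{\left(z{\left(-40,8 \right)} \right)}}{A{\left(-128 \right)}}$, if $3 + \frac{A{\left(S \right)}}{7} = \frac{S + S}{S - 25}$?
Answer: $\frac{47007255192}{3494422309} \approx 13.452$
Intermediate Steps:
$A{\left(S \right)} = -21 + \frac{14 S}{-25 + S}$ ($A{\left(S \right)} = -21 + 7 \frac{S + S}{S - 25} = -21 + 7 \frac{2 S}{-25 + S} = -21 + \frac{14 S}{-25 + S}$)
$g{\left(t \right)} = -115 + \frac{t}{2}$ ($g{\left(t \right)} = \frac{t - 230}{2} = \frac{-230 + t}{2} = -115 + \frac{t}{2}$)
$\frac{3210510}{-4918258} + \frac{g{\left(z{\left(-40,8 \right)} \right)}}{A{\left(-128 \right)}} = \frac{3210510}{-4918258} + \frac{-115 + \frac{-40 + 8}{2}}{7 \frac{1}{-25 - 128} \left(75 - -128\right)} = 3210510 \left(- \frac{1}{4918258}\right) + \frac{-115 + \frac{1}{2} \left(-32\right)}{7 \frac{1}{-153} \left(75 + 128\right)} = - \frac{1605255}{2459129} + \frac{-115 - 16}{7 \left(- \frac{1}{153}\right) 203} = - \frac{1605255}{2459129} - \frac{131}{- \frac{1421}{153}} = - \frac{1605255}{2459129} - - \frac{20043}{1421} = - \frac{1605255}{2459129} + \frac{20043}{1421} = \frac{47007255192}{3494422309}$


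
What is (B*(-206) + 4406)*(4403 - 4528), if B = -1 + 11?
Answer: -293250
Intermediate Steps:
B = 10
(B*(-206) + 4406)*(4403 - 4528) = (10*(-206) + 4406)*(4403 - 4528) = (-2060 + 4406)*(-125) = 2346*(-125) = -293250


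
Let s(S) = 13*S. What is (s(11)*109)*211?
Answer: 3288857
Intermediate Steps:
(s(11)*109)*211 = ((13*11)*109)*211 = (143*109)*211 = 15587*211 = 3288857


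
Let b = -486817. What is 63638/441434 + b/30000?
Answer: -106494217789/6621510000 ≈ -16.083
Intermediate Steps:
63638/441434 + b/30000 = 63638/441434 - 486817/30000 = 63638*(1/441434) - 486817*1/30000 = 31819/220717 - 486817/30000 = -106494217789/6621510000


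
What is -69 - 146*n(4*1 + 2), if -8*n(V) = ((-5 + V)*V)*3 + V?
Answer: 369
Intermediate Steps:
n(V) = -V/8 - 3*V*(-5 + V)/8 (n(V) = -(((-5 + V)*V)*3 + V)/8 = -((V*(-5 + V))*3 + V)/8 = -(3*V*(-5 + V) + V)/8 = -(V + 3*V*(-5 + V))/8 = -V/8 - 3*V*(-5 + V)/8)
-69 - 146*n(4*1 + 2) = -69 - 73*(4*1 + 2)*(14 - 3*(4*1 + 2))/4 = -69 - 73*(4 + 2)*(14 - 3*(4 + 2))/4 = -69 - 73*6*(14 - 3*6)/4 = -69 - 73*6*(14 - 18)/4 = -69 - 73*6*(-4)/4 = -69 - 146*(-3) = -69 + 438 = 369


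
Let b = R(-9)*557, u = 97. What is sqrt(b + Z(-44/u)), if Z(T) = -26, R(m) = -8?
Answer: 3*I*sqrt(498) ≈ 66.948*I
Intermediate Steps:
b = -4456 (b = -8*557 = -4456)
sqrt(b + Z(-44/u)) = sqrt(-4456 - 26) = sqrt(-4482) = 3*I*sqrt(498)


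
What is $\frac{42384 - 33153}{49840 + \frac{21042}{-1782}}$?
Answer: $\frac{913869}{4932991} \approx 0.18526$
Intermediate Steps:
$\frac{42384 - 33153}{49840 + \frac{21042}{-1782}} = \frac{9231}{49840 + 21042 \left(- \frac{1}{1782}\right)} = \frac{9231}{49840 - \frac{1169}{99}} = \frac{9231}{\frac{4932991}{99}} = 9231 \cdot \frac{99}{4932991} = \frac{913869}{4932991}$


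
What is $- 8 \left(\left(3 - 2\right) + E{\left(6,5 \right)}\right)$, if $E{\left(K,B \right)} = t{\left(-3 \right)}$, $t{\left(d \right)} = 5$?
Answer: $-48$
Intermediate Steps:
$E{\left(K,B \right)} = 5$
$- 8 \left(\left(3 - 2\right) + E{\left(6,5 \right)}\right) = - 8 \left(\left(3 - 2\right) + 5\right) = - 8 \left(1 + 5\right) = \left(-8\right) 6 = -48$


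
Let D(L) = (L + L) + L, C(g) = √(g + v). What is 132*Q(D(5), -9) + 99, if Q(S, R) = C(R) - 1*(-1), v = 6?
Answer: 231 + 132*I*√3 ≈ 231.0 + 228.63*I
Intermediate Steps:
C(g) = √(6 + g) (C(g) = √(g + 6) = √(6 + g))
D(L) = 3*L (D(L) = 2*L + L = 3*L)
Q(S, R) = 1 + √(6 + R) (Q(S, R) = √(6 + R) - 1*(-1) = √(6 + R) + 1 = 1 + √(6 + R))
132*Q(D(5), -9) + 99 = 132*(1 + √(6 - 9)) + 99 = 132*(1 + √(-3)) + 99 = 132*(1 + I*√3) + 99 = (132 + 132*I*√3) + 99 = 231 + 132*I*√3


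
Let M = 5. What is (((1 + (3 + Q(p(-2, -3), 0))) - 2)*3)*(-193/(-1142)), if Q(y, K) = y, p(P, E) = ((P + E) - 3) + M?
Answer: -579/1142 ≈ -0.50701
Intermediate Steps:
p(P, E) = 2 + E + P (p(P, E) = ((P + E) - 3) + 5 = ((E + P) - 3) + 5 = (-3 + E + P) + 5 = 2 + E + P)
(((1 + (3 + Q(p(-2, -3), 0))) - 2)*3)*(-193/(-1142)) = (((1 + (3 + (2 - 3 - 2))) - 2)*3)*(-193/(-1142)) = (((1 + (3 - 3)) - 2)*3)*(-193*(-1/1142)) = (((1 + 0) - 2)*3)*(193/1142) = ((1 - 2)*3)*(193/1142) = -1*3*(193/1142) = -3*193/1142 = -579/1142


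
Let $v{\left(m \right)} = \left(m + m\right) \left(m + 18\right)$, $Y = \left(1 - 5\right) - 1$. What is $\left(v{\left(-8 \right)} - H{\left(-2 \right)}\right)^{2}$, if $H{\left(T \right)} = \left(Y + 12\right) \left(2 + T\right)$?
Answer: $25600$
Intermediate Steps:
$Y = -5$ ($Y = -4 - 1 = -5$)
$H{\left(T \right)} = 14 + 7 T$ ($H{\left(T \right)} = \left(-5 + 12\right) \left(2 + T\right) = 7 \left(2 + T\right) = 14 + 7 T$)
$v{\left(m \right)} = 2 m \left(18 + m\right)$
$\left(v{\left(-8 \right)} - H{\left(-2 \right)}\right)^{2} = \left(2 \left(-8\right) \left(18 - 8\right) - \left(14 + 7 \left(-2\right)\right)\right)^{2} = \left(2 \left(-8\right) 10 - \left(14 - 14\right)\right)^{2} = \left(-160 - 0\right)^{2} = \left(-160 + 0\right)^{2} = \left(-160\right)^{2} = 25600$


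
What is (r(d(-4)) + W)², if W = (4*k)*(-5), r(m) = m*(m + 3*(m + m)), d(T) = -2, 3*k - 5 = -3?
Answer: 1936/9 ≈ 215.11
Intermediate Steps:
k = ⅔ (k = 5/3 + (⅓)*(-3) = 5/3 - 1 = ⅔ ≈ 0.66667)
r(m) = 7*m² (r(m) = m*(m + 3*(2*m)) = m*(m + 6*m) = m*(7*m) = 7*m²)
W = -40/3 (W = (4*(⅔))*(-5) = (8/3)*(-5) = -40/3 ≈ -13.333)
(r(d(-4)) + W)² = (7*(-2)² - 40/3)² = (7*4 - 40/3)² = (28 - 40/3)² = (44/3)² = 1936/9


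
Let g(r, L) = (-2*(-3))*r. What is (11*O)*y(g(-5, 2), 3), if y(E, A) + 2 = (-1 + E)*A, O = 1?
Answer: -1045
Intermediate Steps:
g(r, L) = 6*r
y(E, A) = -2 + A*(-1 + E) (y(E, A) = -2 + (-1 + E)*A = -2 + A*(-1 + E))
(11*O)*y(g(-5, 2), 3) = (11*1)*(-2 - 1*3 + 3*(6*(-5))) = 11*(-2 - 3 + 3*(-30)) = 11*(-2 - 3 - 90) = 11*(-95) = -1045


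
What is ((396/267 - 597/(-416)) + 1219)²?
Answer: 2046684834570601/1370776576 ≈ 1.4931e+6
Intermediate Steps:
((396/267 - 597/(-416)) + 1219)² = ((396*(1/267) - 597*(-1/416)) + 1219)² = ((132/89 + 597/416) + 1219)² = (108045/37024 + 1219)² = (45240301/37024)² = 2046684834570601/1370776576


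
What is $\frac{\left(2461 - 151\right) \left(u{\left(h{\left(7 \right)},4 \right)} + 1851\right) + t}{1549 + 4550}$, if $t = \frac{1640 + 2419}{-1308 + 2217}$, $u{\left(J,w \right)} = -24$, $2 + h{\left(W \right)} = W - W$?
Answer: $\frac{426257821}{615999} \approx 691.98$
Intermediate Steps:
$h{\left(W \right)} = -2$ ($h{\left(W \right)} = -2 + \left(W - W\right) = -2 + 0 = -2$)
$t = \frac{451}{101}$ ($t = \frac{4059}{909} = 4059 \cdot \frac{1}{909} = \frac{451}{101} \approx 4.4653$)
$\frac{\left(2461 - 151\right) \left(u{\left(h{\left(7 \right)},4 \right)} + 1851\right) + t}{1549 + 4550} = \frac{\left(2461 - 151\right) \left(-24 + 1851\right) + \frac{451}{101}}{1549 + 4550} = \frac{2310 \cdot 1827 + \frac{451}{101}}{6099} = \left(4220370 + \frac{451}{101}\right) \frac{1}{6099} = \frac{426257821}{101} \cdot \frac{1}{6099} = \frac{426257821}{615999}$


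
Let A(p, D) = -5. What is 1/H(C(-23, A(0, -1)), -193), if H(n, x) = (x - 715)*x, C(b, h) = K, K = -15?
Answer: 1/175244 ≈ 5.7063e-6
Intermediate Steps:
C(b, h) = -15
H(n, x) = x*(-715 + x) (H(n, x) = (-715 + x)*x = x*(-715 + x))
1/H(C(-23, A(0, -1)), -193) = 1/(-193*(-715 - 193)) = 1/(-193*(-908)) = 1/175244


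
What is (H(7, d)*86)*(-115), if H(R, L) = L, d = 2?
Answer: -19780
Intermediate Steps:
(H(7, d)*86)*(-115) = (2*86)*(-115) = 172*(-115) = -19780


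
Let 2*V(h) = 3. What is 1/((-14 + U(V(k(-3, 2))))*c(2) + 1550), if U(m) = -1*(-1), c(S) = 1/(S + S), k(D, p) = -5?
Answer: 4/6187 ≈ 0.00064652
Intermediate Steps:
c(S) = 1/(2*S)
V(h) = 3/2 (V(h) = (1/2)*3 = 3/2)
U(m) = 1
1/((-14 + U(V(k(-3, 2))))*c(2) + 1550) = 1/((-14 + 1)*((1/2)/2) + 1550) = 1/(-13/(2*2) + 1550) = 1/(-13*1/4 + 1550) = 1/(-13/4 + 1550) = 1/(6187/4) = 4/6187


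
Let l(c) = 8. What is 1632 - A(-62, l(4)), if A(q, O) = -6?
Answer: 1638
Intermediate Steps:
1632 - A(-62, l(4)) = 1632 - 1*(-6) = 1632 + 6 = 1638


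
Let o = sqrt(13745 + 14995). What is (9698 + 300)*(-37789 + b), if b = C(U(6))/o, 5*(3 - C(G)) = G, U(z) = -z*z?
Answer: -377814422 + 84983*sqrt(7185)/11975 ≈ -3.7781e+8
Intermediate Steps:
U(z) = -z**2
C(G) = 3 - G/5
o = 2*sqrt(7185) (o = sqrt(28740) = 2*sqrt(7185) ≈ 169.53)
b = 17*sqrt(7185)/23950 (b = (3 - (-1)*6**2/5)/((2*sqrt(7185))) = (3 - (-1)*36/5)*(sqrt(7185)/14370) = (3 - 1/5*(-36))*(sqrt(7185)/14370) = (3 + 36/5)*(sqrt(7185)/14370) = 51*(sqrt(7185)/14370)/5 = 17*sqrt(7185)/23950 ≈ 0.060167)
(9698 + 300)*(-37789 + b) = (9698 + 300)*(-37789 + 17*sqrt(7185)/23950) = 9998*(-37789 + 17*sqrt(7185)/23950) = -377814422 + 84983*sqrt(7185)/11975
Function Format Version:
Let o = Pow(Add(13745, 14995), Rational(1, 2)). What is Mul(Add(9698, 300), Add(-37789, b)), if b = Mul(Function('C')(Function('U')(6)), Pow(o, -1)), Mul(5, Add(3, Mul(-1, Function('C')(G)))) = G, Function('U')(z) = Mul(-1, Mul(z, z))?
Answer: Add(-377814422, Mul(Rational(84983, 11975), Pow(7185, Rational(1, 2)))) ≈ -3.7781e+8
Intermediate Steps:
Function('U')(z) = Mul(-1, Pow(z, 2))
Function('C')(G) = Add(3, Mul(Rational(-1, 5), G))
o = Mul(2, Pow(7185, Rational(1, 2))) (o = Pow(28740, Rational(1, 2)) = Mul(2, Pow(7185, Rational(1, 2))) ≈ 169.53)
b = Mul(Rational(17, 23950), Pow(7185, Rational(1, 2))) (b = Mul(Add(3, Mul(Rational(-1, 5), Mul(-1, Pow(6, 2)))), Pow(Mul(2, Pow(7185, Rational(1, 2))), -1)) = Mul(Add(3, Mul(Rational(-1, 5), Mul(-1, 36))), Mul(Rational(1, 14370), Pow(7185, Rational(1, 2)))) = Mul(Add(3, Mul(Rational(-1, 5), -36)), Mul(Rational(1, 14370), Pow(7185, Rational(1, 2)))) = Mul(Add(3, Rational(36, 5)), Mul(Rational(1, 14370), Pow(7185, Rational(1, 2)))) = Mul(Rational(51, 5), Mul(Rational(1, 14370), Pow(7185, Rational(1, 2)))) = Mul(Rational(17, 23950), Pow(7185, Rational(1, 2))) ≈ 0.060167)
Mul(Add(9698, 300), Add(-37789, b)) = Mul(Add(9698, 300), Add(-37789, Mul(Rational(17, 23950), Pow(7185, Rational(1, 2))))) = Mul(9998, Add(-37789, Mul(Rational(17, 23950), Pow(7185, Rational(1, 2))))) = Add(-377814422, Mul(Rational(84983, 11975), Pow(7185, Rational(1, 2))))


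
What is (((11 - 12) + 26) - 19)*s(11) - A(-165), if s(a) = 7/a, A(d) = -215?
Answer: 2407/11 ≈ 218.82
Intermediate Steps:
(((11 - 12) + 26) - 19)*s(11) - A(-165) = (((11 - 12) + 26) - 19)*(7/11) - 1*(-215) = ((-1 + 26) - 19)*(7*(1/11)) + 215 = (25 - 19)*(7/11) + 215 = 6*(7/11) + 215 = 42/11 + 215 = 2407/11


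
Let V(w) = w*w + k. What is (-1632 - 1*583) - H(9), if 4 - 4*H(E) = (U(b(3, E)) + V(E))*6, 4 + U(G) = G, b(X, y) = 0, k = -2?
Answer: -4207/2 ≈ -2103.5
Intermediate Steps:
U(G) = -4 + G
V(w) = -2 + w² (V(w) = w*w - 2 = w² - 2 = -2 + w²)
H(E) = 10 - 3*E²/2 (H(E) = 1 - ((-4 + 0) + (-2 + E²))*6/4 = 1 - (-4 + (-2 + E²))*6/4 = 1 - (-6 + E²)*6/4 = 1 - (-36 + 6*E²)/4 = 1 + (9 - 3*E²/2) = 10 - 3*E²/2)
(-1632 - 1*583) - H(9) = (-1632 - 1*583) - (10 - 3/2*9²) = (-1632 - 583) - (10 - 3/2*81) = -2215 - (10 - 243/2) = -2215 - 1*(-223/2) = -2215 + 223/2 = -4207/2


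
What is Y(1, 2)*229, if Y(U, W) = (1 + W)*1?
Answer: 687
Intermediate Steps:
Y(U, W) = 1 + W
Y(1, 2)*229 = (1 + 2)*229 = 3*229 = 687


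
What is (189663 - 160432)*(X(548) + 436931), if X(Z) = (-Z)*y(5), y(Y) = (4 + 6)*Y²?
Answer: 8767283061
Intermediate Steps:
y(Y) = 10*Y²
X(Z) = -250*Z (X(Z) = (-Z)*(10*5²) = (-Z)*(10*25) = -Z*250 = -250*Z)
(189663 - 160432)*(X(548) + 436931) = (189663 - 160432)*(-250*548 + 436931) = 29231*(-137000 + 436931) = 29231*299931 = 8767283061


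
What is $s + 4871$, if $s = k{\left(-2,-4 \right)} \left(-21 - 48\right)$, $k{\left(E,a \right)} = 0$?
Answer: $4871$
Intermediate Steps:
$s = 0$ ($s = 0 \left(-21 - 48\right) = 0 \left(-69\right) = 0$)
$s + 4871 = 0 + 4871 = 4871$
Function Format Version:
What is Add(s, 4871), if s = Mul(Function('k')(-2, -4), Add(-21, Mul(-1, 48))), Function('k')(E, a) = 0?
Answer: 4871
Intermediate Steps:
s = 0 (s = Mul(0, Add(-21, Mul(-1, 48))) = Mul(0, Add(-21, -48)) = Mul(0, -69) = 0)
Add(s, 4871) = Add(0, 4871) = 4871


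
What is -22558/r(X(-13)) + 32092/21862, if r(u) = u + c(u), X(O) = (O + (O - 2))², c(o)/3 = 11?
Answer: -233471916/8930627 ≈ -26.143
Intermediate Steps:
c(o) = 33 (c(o) = 3*11 = 33)
X(O) = (-2 + 2*O)² (X(O) = (O + (-2 + O))² = (-2 + 2*O)²)
r(u) = 33 + u (r(u) = u + 33 = 33 + u)
-22558/r(X(-13)) + 32092/21862 = -22558/(33 + 4*(-1 - 13)²) + 32092/21862 = -22558/(33 + 4*(-14)²) + 32092*(1/21862) = -22558/(33 + 4*196) + 16046/10931 = -22558/(33 + 784) + 16046/10931 = -22558/817 + 16046/10931 = -233471916/8930627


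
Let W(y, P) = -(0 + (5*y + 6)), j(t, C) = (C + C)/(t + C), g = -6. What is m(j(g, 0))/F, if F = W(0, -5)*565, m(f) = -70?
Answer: 7/339 ≈ 0.020649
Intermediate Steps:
j(t, C) = 2*C/(C + t) (j(t, C) = (2*C)/(C + t) = 2*C/(C + t))
W(y, P) = -6 - 5*y (W(y, P) = -(0 + (6 + 5*y)) = -(6 + 5*y) = -6 - 5*y)
F = -3390 (F = (-6 - 5*0)*565 = (-6 + 0)*565 = -6*565 = -3390)
m(j(g, 0))/F = -70/(-3390) = -70*(-1/3390) = 7/339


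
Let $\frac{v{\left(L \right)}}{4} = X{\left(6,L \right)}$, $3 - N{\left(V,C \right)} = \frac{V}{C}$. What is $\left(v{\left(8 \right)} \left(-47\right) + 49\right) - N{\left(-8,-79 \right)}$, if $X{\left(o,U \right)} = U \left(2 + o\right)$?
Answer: $- \frac{946886}{79} \approx -11986.0$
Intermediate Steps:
$N{\left(V,C \right)} = 3 - \frac{V}{C}$
$v{\left(L \right)} = 32 L$ ($v{\left(L \right)} = 4 L \left(2 + 6\right) = 4 L 8 = 4 \cdot 8 L = 32 L$)
$\left(v{\left(8 \right)} \left(-47\right) + 49\right) - N{\left(-8,-79 \right)} = \left(32 \cdot 8 \left(-47\right) + 49\right) - \left(3 - - \frac{8}{-79}\right) = \left(256 \left(-47\right) + 49\right) - \left(3 - \left(-8\right) \left(- \frac{1}{79}\right)\right) = \left(-12032 + 49\right) - \left(3 - \frac{8}{79}\right) = -11983 - \frac{229}{79} = - \frac{946886}{79}$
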